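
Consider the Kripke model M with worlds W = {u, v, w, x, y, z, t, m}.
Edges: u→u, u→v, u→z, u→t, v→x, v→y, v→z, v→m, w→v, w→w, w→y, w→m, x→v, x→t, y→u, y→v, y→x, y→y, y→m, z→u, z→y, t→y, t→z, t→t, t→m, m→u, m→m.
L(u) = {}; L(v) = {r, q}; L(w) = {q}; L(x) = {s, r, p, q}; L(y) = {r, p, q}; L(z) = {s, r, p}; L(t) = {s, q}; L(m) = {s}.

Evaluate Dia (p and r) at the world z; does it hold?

Yes

At z: Dia (p and r) requires p and r at some successor in {u, y}.
  p and r holds at y, so Dia (p and r) is true at z.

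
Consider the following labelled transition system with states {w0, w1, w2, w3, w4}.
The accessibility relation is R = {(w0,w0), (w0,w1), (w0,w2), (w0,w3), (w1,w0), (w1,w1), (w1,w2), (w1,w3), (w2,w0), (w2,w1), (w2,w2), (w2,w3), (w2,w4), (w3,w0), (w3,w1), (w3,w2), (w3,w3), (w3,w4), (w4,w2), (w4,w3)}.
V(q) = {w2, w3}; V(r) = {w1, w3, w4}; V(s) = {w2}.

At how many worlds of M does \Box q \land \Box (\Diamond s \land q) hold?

1

Let φ = \Box q \land \Box (\Diamond s \land q). Evaluate φ at each world:
  w0 (successors {w0, w1, w2, w3}): φ is false.
  w1 (successors {w0, w1, w2, w3}): φ is false.
  w2 (successors {w0, w1, w2, w3, w4}): φ is false.
  w3 (successors {w0, w1, w2, w3, w4}): φ is false.
  w4 (successors {w2, w3}): φ is true.
For instance, at w1:
  At w1: \Box q is false, \Box (\Diamond s \land q) is false, so \Box q \land \Box (\Diamond s \land q) is false.
    At w1: \Box q requires q at every successor {w0, w1, w2, w3}.
      q fails at w0, so \Box q is false at w1.
    At w1: \Box (\Diamond s \land q) requires \Diamond s \land q at every successor {w0, w1, w2, w3}.
      \Diamond s \land q fails at w0, so \Box (\Diamond s \land q) is false at w1.
Satisfying worlds: {w4}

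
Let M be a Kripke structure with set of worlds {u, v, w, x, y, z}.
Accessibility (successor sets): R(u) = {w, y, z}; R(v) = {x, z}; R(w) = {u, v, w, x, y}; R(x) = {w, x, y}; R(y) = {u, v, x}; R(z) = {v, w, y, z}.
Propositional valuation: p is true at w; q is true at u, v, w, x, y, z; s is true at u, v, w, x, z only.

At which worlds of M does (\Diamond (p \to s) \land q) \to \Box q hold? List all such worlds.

u, v, w, x, y, z

Let φ = (\Diamond (p \to s) \land q) \to \Box q. Evaluate φ at each world:
  u (successors {w, y, z}): φ is true.
  v (successors {x, z}): φ is true.
  w (successors {u, v, w, x, y}): φ is true.
  x (successors {w, x, y}): φ is true.
  y (successors {u, v, x}): φ is true.
  z (successors {v, w, y, z}): φ is true.
For instance, at x:
  At x: \Diamond (p \to s) \land q is true, \Box q is true, so (\Diamond (p \to s) \land q) \to \Box q is true.
    At x: \Diamond (p \to s) is true, q is true, so \Diamond (p \to s) \land q is true.
      At x: \Diamond (p \to s) requires p \to s at some successor in {w, x, y}.
        p \to s holds at w, so \Diamond (p \to s) is true at x.
    At x: \Box q requires q at every successor {w, x, y}.
      At w: q is true.
      At x: q is true.
      At y: q is true.
    So \Box q is true at x.
Satisfying worlds: {u, v, w, x, y, z}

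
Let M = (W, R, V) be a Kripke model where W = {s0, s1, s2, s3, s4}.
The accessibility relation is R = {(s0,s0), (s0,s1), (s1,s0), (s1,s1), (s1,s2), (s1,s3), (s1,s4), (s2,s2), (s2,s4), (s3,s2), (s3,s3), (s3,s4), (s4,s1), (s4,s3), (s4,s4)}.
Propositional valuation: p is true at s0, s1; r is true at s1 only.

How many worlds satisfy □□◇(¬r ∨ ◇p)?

Let φ = □□◇(¬r ∨ ◇p). Evaluate φ at each world:
  s0 (successors {s0, s1}): φ is true.
  s1 (successors {s0, s1, s2, s3, s4}): φ is true.
  s2 (successors {s2, s4}): φ is true.
  s3 (successors {s2, s3, s4}): φ is true.
  s4 (successors {s1, s3, s4}): φ is true.
For instance, at s2:
  At s2: □□◇(¬r ∨ ◇p) requires □◇(¬r ∨ ◇p) at every successor {s2, s4}.
      At s2: □◇(¬r ∨ ◇p) requires ◇(¬r ∨ ◇p) at every successor {s2, s4}.
        At s2: ◇(¬r ∨ ◇p) is true.
        At s4: ◇(¬r ∨ ◇p) is true.
      So □◇(¬r ∨ ◇p) is true at s2.
      At s4: □◇(¬r ∨ ◇p) requires ◇(¬r ∨ ◇p) at every successor {s1, s3, s4}.
        At s1: ◇(¬r ∨ ◇p) is true.
        At s3: ◇(¬r ∨ ◇p) is true.
        At s4: ◇(¬r ∨ ◇p) is true.
      So □◇(¬r ∨ ◇p) is true at s4.
  So □□◇(¬r ∨ ◇p) is true at s2.
Satisfying worlds: {s0, s1, s2, s3, s4}

5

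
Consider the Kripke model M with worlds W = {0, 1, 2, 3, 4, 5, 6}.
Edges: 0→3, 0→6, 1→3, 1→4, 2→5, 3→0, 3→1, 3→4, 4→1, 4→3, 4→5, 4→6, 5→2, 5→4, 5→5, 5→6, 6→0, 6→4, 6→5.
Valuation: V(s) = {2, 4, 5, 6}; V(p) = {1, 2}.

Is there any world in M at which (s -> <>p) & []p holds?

No

Let φ = (s -> <>p) & []p. Evaluate φ at each world:
  0 (successors {3, 6}): φ is false.
  1 (successors {3, 4}): φ is false.
  2 (successors {5}): φ is false.
  3 (successors {0, 1, 4}): φ is false.
  4 (successors {1, 3, 5, 6}): φ is false.
  5 (successors {2, 4, 5, 6}): φ is false.
  6 (successors {0, 4, 5}): φ is false.
For instance, at 3:
  At 3: s -> <>p is true, []p is false, so (s -> <>p) & []p is false.
    At 3: s is false, <>p is true, so s -> <>p is true.
      At 3: <>p requires p at some successor in {0, 1, 4}.
        p holds at 1, so <>p is true at 3.
    At 3: []p requires p at every successor {0, 1, 4}.
      p fails at 0, so []p is false at 3.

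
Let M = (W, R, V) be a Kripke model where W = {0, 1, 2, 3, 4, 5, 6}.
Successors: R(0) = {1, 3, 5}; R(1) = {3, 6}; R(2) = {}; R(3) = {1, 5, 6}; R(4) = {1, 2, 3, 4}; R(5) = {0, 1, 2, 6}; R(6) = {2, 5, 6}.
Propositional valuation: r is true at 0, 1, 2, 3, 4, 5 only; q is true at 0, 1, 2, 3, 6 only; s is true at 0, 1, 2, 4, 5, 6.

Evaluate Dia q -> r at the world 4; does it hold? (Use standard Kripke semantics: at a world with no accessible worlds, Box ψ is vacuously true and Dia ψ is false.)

Yes

Recall that Dia ψ holds at a world iff ψ holds at some accessible world.
At 4: Dia q is true, r is true, so Dia q -> r is true.
  At 4: Dia q requires q at some successor in {1, 2, 3, 4}.
    q holds at 1, so Dia q is true at 4.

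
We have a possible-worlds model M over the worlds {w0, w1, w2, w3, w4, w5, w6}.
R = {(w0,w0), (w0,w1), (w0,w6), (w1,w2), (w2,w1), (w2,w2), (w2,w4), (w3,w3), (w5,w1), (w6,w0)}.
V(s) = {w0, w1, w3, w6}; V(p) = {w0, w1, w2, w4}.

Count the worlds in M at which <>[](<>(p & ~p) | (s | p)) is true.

Let φ = <>[](<>(p & ~p) | (s | p)). Evaluate φ at each world:
  w0 (successors {w0, w1, w6}): φ is true.
  w1 (successors {w2}): φ is true.
  w2 (successors {w1, w2, w4}): φ is true.
  w3 (successors {w3}): φ is true.
  w4 (successors ∅): φ is false.
  w5 (successors {w1}): φ is true.
  w6 (successors {w0}): φ is true.
For instance, at w3:
  At w3: <>[](<>(p & ~p) | (s | p)) requires [](<>(p & ~p) | (s | p)) at some successor in {w3}.
    [](<>(p & ~p) | (s | p)) holds at w3, so <>[](<>(p & ~p) | (s | p)) is true at w3.
      At w3: [](<>(p & ~p) | (s | p)) requires <>(p & ~p) | (s | p) at every successor {w3}.
        At w3: <>(p & ~p) | (s | p) is true.
      So [](<>(p & ~p) | (s | p)) is true at w3.
Satisfying worlds: {w0, w1, w2, w3, w5, w6}

6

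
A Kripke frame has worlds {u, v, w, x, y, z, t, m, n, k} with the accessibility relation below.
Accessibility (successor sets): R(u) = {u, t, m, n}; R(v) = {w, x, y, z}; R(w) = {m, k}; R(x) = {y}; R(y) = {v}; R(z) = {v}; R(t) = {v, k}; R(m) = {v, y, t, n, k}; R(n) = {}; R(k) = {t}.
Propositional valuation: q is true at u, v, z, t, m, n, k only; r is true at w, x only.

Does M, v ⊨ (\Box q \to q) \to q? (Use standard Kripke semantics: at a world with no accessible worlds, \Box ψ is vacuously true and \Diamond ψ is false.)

At v: \Box q \to q is true, q is true, so (\Box q \to q) \to q is true.
  At v: \Box q is false, q is true, so \Box q \to q is true.
    At v: \Box q requires q at every successor {w, x, y, z}.
      q fails at w, so \Box q is false at v.

Yes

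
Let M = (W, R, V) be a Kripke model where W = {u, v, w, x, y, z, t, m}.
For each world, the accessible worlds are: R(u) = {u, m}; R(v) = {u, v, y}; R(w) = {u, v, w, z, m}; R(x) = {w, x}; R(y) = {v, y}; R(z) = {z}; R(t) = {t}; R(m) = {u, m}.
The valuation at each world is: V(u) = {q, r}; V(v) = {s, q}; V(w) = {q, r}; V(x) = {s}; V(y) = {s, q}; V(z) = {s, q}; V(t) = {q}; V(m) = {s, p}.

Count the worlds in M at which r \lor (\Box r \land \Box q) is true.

2

Let φ = r \lor (\Box r \land \Box q). Evaluate φ at each world:
  u (successors {u, m}): φ is true.
  v (successors {u, v, y}): φ is false.
  w (successors {u, v, w, z, m}): φ is true.
  x (successors {w, x}): φ is false.
  y (successors {v, y}): φ is false.
  z (successors {z}): φ is false.
  t (successors {t}): φ is false.
  m (successors {u, m}): φ is false.
For instance, at v:
  At v: r is false, \Box r \land \Box q is false, so r \lor (\Box r \land \Box q) is false.
    At v: \Box r is false, \Box q is true, so \Box r \land \Box q is false.
      At v: \Box r requires r at every successor {u, v, y}.
        r fails at v, so \Box r is false at v.
      At v: \Box q requires q at every successor {u, v, y}.
        At u: q is true.
        At v: q is true.
        At y: q is true.
      So \Box q is true at v.
Satisfying worlds: {u, w}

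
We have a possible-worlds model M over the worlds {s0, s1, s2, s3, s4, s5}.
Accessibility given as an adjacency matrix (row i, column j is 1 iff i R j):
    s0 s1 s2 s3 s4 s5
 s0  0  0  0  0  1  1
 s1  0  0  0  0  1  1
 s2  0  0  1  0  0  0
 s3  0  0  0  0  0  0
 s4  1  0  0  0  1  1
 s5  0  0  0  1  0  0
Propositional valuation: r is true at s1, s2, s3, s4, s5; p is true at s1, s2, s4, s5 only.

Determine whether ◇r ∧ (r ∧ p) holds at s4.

At s4: ◇r is true, r ∧ p is true, so ◇r ∧ (r ∧ p) is true.
  At s4: ◇r requires r at some successor in {s0, s4, s5}.
    r holds at s4, so ◇r is true at s4.

Yes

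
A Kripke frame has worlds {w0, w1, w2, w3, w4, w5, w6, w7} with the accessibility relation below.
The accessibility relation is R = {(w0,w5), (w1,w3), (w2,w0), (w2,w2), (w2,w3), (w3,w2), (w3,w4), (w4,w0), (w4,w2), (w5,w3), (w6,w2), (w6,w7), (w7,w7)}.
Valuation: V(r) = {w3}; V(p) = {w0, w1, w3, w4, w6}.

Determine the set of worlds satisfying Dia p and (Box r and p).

w1

Let φ = Dia p and (Box r and p). Evaluate φ at each world:
  w0 (successors {w5}): φ is false.
  w1 (successors {w3}): φ is true.
  w2 (successors {w0, w2, w3}): φ is false.
  w3 (successors {w2, w4}): φ is false.
  w4 (successors {w0, w2}): φ is false.
  w5 (successors {w3}): φ is false.
  w6 (successors {w2, w7}): φ is false.
  w7 (successors {w7}): φ is false.
For instance, at w6:
  At w6: Dia p is false, Box r and p is false, so Dia p and (Box r and p) is false.
    At w6: Dia p requires p at some successor in {w2, w7}.
      At w2: p is false.
      At w7: p is false.
    So Dia p is false at w6.
    At w6: Box r is false, p is true, so Box r and p is false.
      At w6: Box r requires r at every successor {w2, w7}.
        r fails at w2, so Box r is false at w6.
Satisfying worlds: {w1}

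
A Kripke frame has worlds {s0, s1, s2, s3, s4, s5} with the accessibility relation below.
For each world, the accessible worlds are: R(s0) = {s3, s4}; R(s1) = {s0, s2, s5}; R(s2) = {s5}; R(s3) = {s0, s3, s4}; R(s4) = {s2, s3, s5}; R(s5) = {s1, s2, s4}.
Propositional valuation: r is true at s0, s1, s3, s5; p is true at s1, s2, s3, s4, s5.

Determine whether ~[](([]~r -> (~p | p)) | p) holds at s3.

No

At s3: [](([]~r -> (~p | p)) | p) is true, so ~[](([]~r -> (~p | p)) | p) is false.
  At s3: [](([]~r -> (~p | p)) | p) requires ([]~r -> (~p | p)) | p at every successor {s0, s3, s4}.
      At s0: []~r -> (~p | p) is true, p is false, so ([]~r -> (~p | p)) | p is true.
      At s3: []~r -> (~p | p) is true, p is true, so ([]~r -> (~p | p)) | p is true.
      At s4: []~r -> (~p | p) is true, p is true, so ([]~r -> (~p | p)) | p is true.
  So [](([]~r -> (~p | p)) | p) is true at s3.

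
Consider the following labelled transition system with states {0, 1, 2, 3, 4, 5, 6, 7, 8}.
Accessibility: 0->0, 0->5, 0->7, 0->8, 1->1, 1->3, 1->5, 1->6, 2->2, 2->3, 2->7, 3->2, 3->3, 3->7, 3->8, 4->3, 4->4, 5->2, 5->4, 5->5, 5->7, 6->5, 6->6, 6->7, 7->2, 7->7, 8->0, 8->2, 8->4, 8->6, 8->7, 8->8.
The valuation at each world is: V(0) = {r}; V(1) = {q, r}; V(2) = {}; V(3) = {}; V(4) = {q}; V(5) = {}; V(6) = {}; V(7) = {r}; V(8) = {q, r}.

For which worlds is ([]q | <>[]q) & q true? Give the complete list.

Let φ = ([]q | <>[]q) & q. Evaluate φ at each world:
  0 (successors {0, 5, 7, 8}): φ is false.
  1 (successors {1, 3, 5, 6}): φ is false.
  2 (successors {2, 3, 7}): φ is false.
  3 (successors {2, 3, 7, 8}): φ is false.
  4 (successors {3, 4}): φ is false.
  5 (successors {2, 4, 5, 7}): φ is false.
  6 (successors {5, 6, 7}): φ is false.
  7 (successors {2, 7}): φ is false.
  8 (successors {0, 2, 4, 6, 7, 8}): φ is false.
For instance, at 4:
  At 4: []q | <>[]q is false, q is true, so ([]q | <>[]q) & q is false.
    At 4: []q is false, <>[]q is false, so []q | <>[]q is false.
      At 4: []q requires q at every successor {3, 4}.
        q fails at 3, so []q is false at 4.
      At 4: <>[]q requires []q at some successor in {3, 4}.
        At 3: []q is false.
        At 4: []q is false.
      So <>[]q is false at 4.
Satisfying worlds: none.

none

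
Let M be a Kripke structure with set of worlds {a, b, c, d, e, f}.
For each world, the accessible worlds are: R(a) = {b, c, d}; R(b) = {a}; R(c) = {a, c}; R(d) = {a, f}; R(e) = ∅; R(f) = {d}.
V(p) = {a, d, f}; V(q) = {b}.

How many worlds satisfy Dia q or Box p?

Let φ = Dia q or Box p. Evaluate φ at each world:
  a (successors {b, c, d}): φ is true.
  b (successors {a}): φ is true.
  c (successors {a, c}): φ is false.
  d (successors {a, f}): φ is true.
  e (successors ∅): φ is true.
  f (successors {d}): φ is true.
For instance, at a:
  At a: Dia q is true, Box p is false, so Dia q or Box p is true.
    At a: Dia q requires q at some successor in {b, c, d}.
      q holds at b, so Dia q is true at a.
    At a: Box p requires p at every successor {b, c, d}.
      p fails at b, so Box p is false at a.
Satisfying worlds: {a, b, d, e, f}

5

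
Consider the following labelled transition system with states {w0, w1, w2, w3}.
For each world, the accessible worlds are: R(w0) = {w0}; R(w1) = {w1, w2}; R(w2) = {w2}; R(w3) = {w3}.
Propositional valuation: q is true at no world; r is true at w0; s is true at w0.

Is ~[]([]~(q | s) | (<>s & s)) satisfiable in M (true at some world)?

Recall that []ψ holds at a world iff ψ holds at every accessible world, and <>ψ holds iff ψ holds at some accessible world.
Let φ = ~[]([]~(q | s) | (<>s & s)). Evaluate φ at each world:
  w0 (successors {w0}): φ is false.
  w1 (successors {w1, w2}): φ is false.
  w2 (successors {w2}): φ is false.
  w3 (successors {w3}): φ is false.
For instance, at w0:
  At w0: []([]~(q | s) | (<>s & s)) is true, so ~[]([]~(q | s) | (<>s & s)) is false.
    At w0: []([]~(q | s) | (<>s & s)) requires []~(q | s) | (<>s & s) at every successor {w0}.
      At w0: []~(q | s) | (<>s & s) is true.
    So []([]~(q | s) | (<>s & s)) is true at w0.

No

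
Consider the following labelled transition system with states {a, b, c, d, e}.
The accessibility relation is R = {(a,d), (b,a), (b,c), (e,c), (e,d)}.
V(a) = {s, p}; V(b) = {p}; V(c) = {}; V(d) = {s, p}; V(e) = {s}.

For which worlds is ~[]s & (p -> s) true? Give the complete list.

e

Recall that []ψ holds at a world iff ψ holds at every accessible world, and <>ψ holds iff ψ holds at some accessible world.
Let φ = ~[]s & (p -> s). Evaluate φ at each world:
  a (successors {d}): φ is false.
  b (successors {a, c}): φ is false.
  c (successors ∅): φ is false.
  d (successors ∅): φ is false.
  e (successors {c, d}): φ is true.
For instance, at e:
  At e: ~[]s is true, p -> s is true, so ~[]s & (p -> s) is true.
    At e: []s is false, so ~[]s is true.
      At e: []s requires s at every successor {c, d}.
        s fails at c, so []s is false at e.
Satisfying worlds: {e}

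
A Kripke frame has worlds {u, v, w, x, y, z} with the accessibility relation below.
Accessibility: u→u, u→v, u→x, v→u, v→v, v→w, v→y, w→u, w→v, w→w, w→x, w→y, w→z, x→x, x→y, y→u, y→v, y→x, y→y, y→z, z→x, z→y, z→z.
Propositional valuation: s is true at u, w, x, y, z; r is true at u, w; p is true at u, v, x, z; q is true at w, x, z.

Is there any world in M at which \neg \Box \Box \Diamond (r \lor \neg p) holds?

Let φ = \neg \Box \Box \Diamond (r \lor \neg p). Evaluate φ at each world:
  u (successors {u, v, x}): φ is false.
  v (successors {u, v, w, y}): φ is false.
  w (successors {u, v, w, x, y, z}): φ is false.
  x (successors {x, y}): φ is false.
  y (successors {u, v, x, y, z}): φ is false.
  z (successors {x, y, z}): φ is false.
For instance, at v:
  At v: \Box \Box \Diamond (r \lor \neg p) is true, so \neg \Box \Box \Diamond (r \lor \neg p) is false.
    At v: \Box \Box \Diamond (r \lor \neg p) requires \Box \Diamond (r \lor \neg p) at every successor {u, v, w, y}.
      At u: \Box \Diamond (r \lor \neg p) is true.
      At v: \Box \Diamond (r \lor \neg p) is true.
      At w: \Box \Diamond (r \lor \neg p) is true.
      At y: \Box \Diamond (r \lor \neg p) is true.
    So \Box \Box \Diamond (r \lor \neg p) is true at v.

No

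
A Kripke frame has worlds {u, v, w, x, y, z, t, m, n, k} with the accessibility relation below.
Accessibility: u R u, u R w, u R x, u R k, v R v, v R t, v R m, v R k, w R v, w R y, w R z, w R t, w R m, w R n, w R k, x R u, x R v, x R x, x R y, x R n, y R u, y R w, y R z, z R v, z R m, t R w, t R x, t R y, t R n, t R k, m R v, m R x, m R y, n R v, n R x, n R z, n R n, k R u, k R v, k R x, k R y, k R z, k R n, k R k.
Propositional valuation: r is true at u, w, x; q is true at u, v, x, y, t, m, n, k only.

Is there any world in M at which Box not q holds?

Let φ = Box not q. Evaluate φ at each world:
  u (successors {u, w, x, k}): φ is false.
  v (successors {v, t, m, k}): φ is false.
  w (successors {v, y, z, t, m, n, k}): φ is false.
  x (successors {u, v, x, y, n}): φ is false.
  y (successors {u, w, z}): φ is false.
  z (successors {v, m}): φ is false.
  t (successors {w, x, y, n, k}): φ is false.
  m (successors {v, x, y}): φ is false.
  n (successors {v, x, z, n}): φ is false.
  k (successors {u, v, x, y, z, n, k}): φ is false.
For instance, at w:
  At w: Box not q requires not q at every successor {v, y, z, t, m, n, k}.
    not q fails at v, so Box not q is false at w.

No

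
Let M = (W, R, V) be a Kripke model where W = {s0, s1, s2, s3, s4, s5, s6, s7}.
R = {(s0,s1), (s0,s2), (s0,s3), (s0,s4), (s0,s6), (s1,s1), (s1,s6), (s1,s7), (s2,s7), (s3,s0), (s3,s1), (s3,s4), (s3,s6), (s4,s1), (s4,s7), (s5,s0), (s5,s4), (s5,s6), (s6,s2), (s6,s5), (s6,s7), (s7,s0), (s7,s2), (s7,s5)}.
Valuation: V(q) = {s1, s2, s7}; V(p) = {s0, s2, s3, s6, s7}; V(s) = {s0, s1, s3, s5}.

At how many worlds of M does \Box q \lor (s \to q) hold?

Let φ = \Box q \lor (s \to q). Evaluate φ at each world:
  s0 (successors {s1, s2, s3, s4, s6}): φ is false.
  s1 (successors {s1, s6, s7}): φ is true.
  s2 (successors {s7}): φ is true.
  s3 (successors {s0, s1, s4, s6}): φ is false.
  s4 (successors {s1, s7}): φ is true.
  s5 (successors {s0, s4, s6}): φ is false.
  s6 (successors {s2, s5, s7}): φ is true.
  s7 (successors {s0, s2, s5}): φ is true.
For instance, at s0:
  At s0: \Box q is false, s \to q is false, so \Box q \lor (s \to q) is false.
    At s0: \Box q requires q at every successor {s1, s2, s3, s4, s6}.
      q fails at s3, so \Box q is false at s0.
Satisfying worlds: {s1, s2, s4, s6, s7}

5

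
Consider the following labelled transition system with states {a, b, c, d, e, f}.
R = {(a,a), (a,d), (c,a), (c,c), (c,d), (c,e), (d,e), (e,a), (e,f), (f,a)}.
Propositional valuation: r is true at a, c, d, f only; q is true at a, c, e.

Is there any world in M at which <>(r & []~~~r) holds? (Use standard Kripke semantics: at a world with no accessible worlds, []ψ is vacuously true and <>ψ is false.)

Let φ = <>(r & []~~~r). Evaluate φ at each world:
  a (successors {a, d}): φ is true.
  b (successors ∅): φ is false.
  c (successors {a, c, d, e}): φ is true.
  d (successors {e}): φ is false.
  e (successors {a, f}): φ is false.
  f (successors {a}): φ is false.
Detail at a (witness):
  At a: <>(r & []~~~r) requires r & []~~~r at some successor in {a, d}.
    r & []~~~r holds at d, so <>(r & []~~~r) is true at a.
      At d: r is true, []~~~r is true, so r & []~~~r is true.

Yes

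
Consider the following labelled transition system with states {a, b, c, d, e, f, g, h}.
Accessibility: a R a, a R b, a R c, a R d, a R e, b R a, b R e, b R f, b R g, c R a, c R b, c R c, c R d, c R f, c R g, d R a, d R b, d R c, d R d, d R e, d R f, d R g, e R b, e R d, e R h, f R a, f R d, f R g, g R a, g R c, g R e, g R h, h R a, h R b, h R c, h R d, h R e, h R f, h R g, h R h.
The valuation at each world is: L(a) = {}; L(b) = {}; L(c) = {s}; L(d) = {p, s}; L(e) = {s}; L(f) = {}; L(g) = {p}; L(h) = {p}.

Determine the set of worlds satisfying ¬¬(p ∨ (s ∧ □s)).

Let φ = ¬¬(p ∨ (s ∧ □s)). Evaluate φ at each world:
  a (successors {a, b, c, d, e}): φ is false.
  b (successors {a, e, f, g}): φ is false.
  c (successors {a, b, c, d, f, g}): φ is false.
  d (successors {a, b, c, d, e, f, g}): φ is true.
  e (successors {b, d, h}): φ is false.
  f (successors {a, d, g}): φ is false.
  g (successors {a, c, e, h}): φ is true.
  h (successors {a, b, c, d, e, f, g, h}): φ is true.
For instance, at h:
  At h: ¬(p ∨ (s ∧ □s)) is false, so ¬¬(p ∨ (s ∧ □s)) is true.
    At h: p ∨ (s ∧ □s) is true, so ¬(p ∨ (s ∧ □s)) is false.
      At h: p is true, s ∧ □s is false, so p ∨ (s ∧ □s) is true.
Satisfying worlds: {d, g, h}

d, g, h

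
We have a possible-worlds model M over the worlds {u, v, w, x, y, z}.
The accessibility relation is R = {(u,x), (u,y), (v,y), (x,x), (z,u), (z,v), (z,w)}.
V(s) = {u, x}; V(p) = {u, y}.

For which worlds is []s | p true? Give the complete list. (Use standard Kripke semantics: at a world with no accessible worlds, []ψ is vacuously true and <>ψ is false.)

Recall that []ψ holds at a world iff ψ holds at every accessible world, and <>ψ holds iff ψ holds at some accessible world.
Let φ = []s | p. Evaluate φ at each world:
  u (successors {x, y}): φ is true.
  v (successors {y}): φ is false.
  w (successors ∅): φ is true.
  x (successors {x}): φ is true.
  y (successors ∅): φ is true.
  z (successors {u, v, w}): φ is false.
For instance, at u:
  At u: []s is false, p is true, so []s | p is true.
    At u: []s requires s at every successor {x, y}.
      s fails at y, so []s is false at u.
Satisfying worlds: {u, w, x, y}

u, w, x, y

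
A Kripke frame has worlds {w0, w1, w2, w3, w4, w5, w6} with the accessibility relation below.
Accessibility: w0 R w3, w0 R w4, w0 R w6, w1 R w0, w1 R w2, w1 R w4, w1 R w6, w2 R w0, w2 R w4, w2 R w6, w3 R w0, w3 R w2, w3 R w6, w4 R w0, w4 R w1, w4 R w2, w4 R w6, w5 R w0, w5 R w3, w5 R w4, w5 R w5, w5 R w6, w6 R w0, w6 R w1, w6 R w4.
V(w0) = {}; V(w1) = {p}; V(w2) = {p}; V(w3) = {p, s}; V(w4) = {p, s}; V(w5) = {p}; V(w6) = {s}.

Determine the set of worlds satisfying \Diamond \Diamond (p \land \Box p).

none

Recall that \Box ψ holds at a world iff ψ holds at every accessible world, and \Diamond ψ holds iff ψ holds at some accessible world.
Let φ = \Diamond \Diamond (p \land \Box p). Evaluate φ at each world:
  w0 (successors {w3, w4, w6}): φ is false.
  w1 (successors {w0, w2, w4, w6}): φ is false.
  w2 (successors {w0, w4, w6}): φ is false.
  w3 (successors {w0, w2, w6}): φ is false.
  w4 (successors {w0, w1, w2, w6}): φ is false.
  w5 (successors {w0, w3, w4, w5, w6}): φ is false.
  w6 (successors {w0, w1, w4}): φ is false.
For instance, at w5:
  At w5: \Diamond \Diamond (p \land \Box p) requires \Diamond (p \land \Box p) at some successor in {w0, w3, w4, w5, w6}.
    At w0: \Diamond (p \land \Box p) is false.
    At w3: \Diamond (p \land \Box p) is false.
    At w4: \Diamond (p \land \Box p) is false.
    At w5: \Diamond (p \land \Box p) is false.
    At w6: \Diamond (p \land \Box p) is false.
  So \Diamond \Diamond (p \land \Box p) is false at w5.
Satisfying worlds: none.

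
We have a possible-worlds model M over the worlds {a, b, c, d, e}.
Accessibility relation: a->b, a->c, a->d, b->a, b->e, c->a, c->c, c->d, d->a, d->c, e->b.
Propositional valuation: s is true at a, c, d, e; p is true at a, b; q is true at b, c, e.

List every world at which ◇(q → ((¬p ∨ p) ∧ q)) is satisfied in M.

Let φ = ◇(q → ((¬p ∨ p) ∧ q)). Evaluate φ at each world:
  a (successors {b, c, d}): φ is true.
  b (successors {a, e}): φ is true.
  c (successors {a, c, d}): φ is true.
  d (successors {a, c}): φ is true.
  e (successors {b}): φ is true.
For instance, at b:
  At b: ◇(q → ((¬p ∨ p) ∧ q)) requires q → ((¬p ∨ p) ∧ q) at some successor in {a, e}.
    q → ((¬p ∨ p) ∧ q) holds at a, so ◇(q → ((¬p ∨ p) ∧ q)) is true at b.
Satisfying worlds: {a, b, c, d, e}

a, b, c, d, e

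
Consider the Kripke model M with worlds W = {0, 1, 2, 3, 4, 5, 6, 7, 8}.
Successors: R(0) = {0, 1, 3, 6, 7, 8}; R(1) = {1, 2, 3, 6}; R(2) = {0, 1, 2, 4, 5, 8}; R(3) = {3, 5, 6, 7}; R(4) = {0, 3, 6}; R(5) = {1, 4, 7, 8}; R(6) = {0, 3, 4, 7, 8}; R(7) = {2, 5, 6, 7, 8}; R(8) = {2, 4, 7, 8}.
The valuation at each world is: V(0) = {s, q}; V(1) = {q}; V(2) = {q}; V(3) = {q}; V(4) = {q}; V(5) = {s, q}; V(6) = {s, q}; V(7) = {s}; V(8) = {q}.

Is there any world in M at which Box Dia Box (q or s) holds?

Let φ = Box Dia Box (q or s). Evaluate φ at each world:
  0 (successors {0, 1, 3, 6, 7, 8}): φ is true.
  1 (successors {1, 2, 3, 6}): φ is true.
  2 (successors {0, 1, 2, 4, 5, 8}): φ is true.
  3 (successors {3, 5, 6, 7}): φ is true.
  4 (successors {0, 3, 6}): φ is true.
  5 (successors {1, 4, 7, 8}): φ is true.
  6 (successors {0, 3, 4, 7, 8}): φ is true.
  7 (successors {2, 5, 6, 7, 8}): φ is true.
  8 (successors {2, 4, 7, 8}): φ is true.
Detail at 0 (witness):
  At 0: Box Dia Box (q or s) requires Dia Box (q or s) at every successor {0, 1, 3, 6, 7, 8}.
    At 0: Dia Box (q or s) is true.
    At 1: Dia Box (q or s) is true.
    At 3: Dia Box (q or s) is true.
    At 6: Dia Box (q or s) is true.
    At 7: Dia Box (q or s) is true.
    At 8: Dia Box (q or s) is true.
  So Box Dia Box (q or s) is true at 0.

Yes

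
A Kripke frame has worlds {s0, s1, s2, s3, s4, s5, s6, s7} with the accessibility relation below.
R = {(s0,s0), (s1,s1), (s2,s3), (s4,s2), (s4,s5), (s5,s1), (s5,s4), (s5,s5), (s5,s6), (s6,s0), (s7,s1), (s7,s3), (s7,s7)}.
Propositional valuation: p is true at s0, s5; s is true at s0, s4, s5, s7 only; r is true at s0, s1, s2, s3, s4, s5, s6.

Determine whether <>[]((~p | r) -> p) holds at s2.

Yes

At s2: <>[]((~p | r) -> p) requires []((~p | r) -> p) at some successor in {s3}.
  []((~p | r) -> p) holds at s3, so <>[]((~p | r) -> p) is true at s2.
    At s3: no accessible worlds, so []((~p | r) -> p) holds vacuously.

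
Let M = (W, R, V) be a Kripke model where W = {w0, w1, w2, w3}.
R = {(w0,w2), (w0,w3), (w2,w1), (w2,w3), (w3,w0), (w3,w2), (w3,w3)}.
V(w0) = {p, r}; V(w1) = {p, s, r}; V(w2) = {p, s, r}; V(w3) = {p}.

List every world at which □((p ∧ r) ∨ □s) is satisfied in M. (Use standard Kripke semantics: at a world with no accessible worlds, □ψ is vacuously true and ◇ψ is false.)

w1

Let φ = □((p ∧ r) ∨ □s). Evaluate φ at each world:
  w0 (successors {w2, w3}): φ is false.
  w1 (successors ∅): φ is true.
  w2 (successors {w1, w3}): φ is false.
  w3 (successors {w0, w2, w3}): φ is false.
For instance, at w3:
  At w3: □((p ∧ r) ∨ □s) requires (p ∧ r) ∨ □s at every successor {w0, w2, w3}.
    (p ∧ r) ∨ □s fails at w3, so □((p ∧ r) ∨ □s) is false at w3.
      At w3: p ∧ r is false, □s is false, so (p ∧ r) ∨ □s is false.
Satisfying worlds: {w1}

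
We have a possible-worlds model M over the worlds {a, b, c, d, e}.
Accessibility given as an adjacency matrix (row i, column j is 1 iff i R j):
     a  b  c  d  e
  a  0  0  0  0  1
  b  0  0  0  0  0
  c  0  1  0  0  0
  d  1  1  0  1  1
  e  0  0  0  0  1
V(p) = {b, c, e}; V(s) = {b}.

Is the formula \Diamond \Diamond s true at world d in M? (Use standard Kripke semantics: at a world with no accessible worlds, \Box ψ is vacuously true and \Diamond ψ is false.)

At d: \Diamond \Diamond s requires \Diamond s at some successor in {a, b, d, e}.
  \Diamond s holds at d, so \Diamond \Diamond s is true at d.
    At d: \Diamond s requires s at some successor in {a, b, d, e}.
      s holds at b, so \Diamond s is true at d.

Yes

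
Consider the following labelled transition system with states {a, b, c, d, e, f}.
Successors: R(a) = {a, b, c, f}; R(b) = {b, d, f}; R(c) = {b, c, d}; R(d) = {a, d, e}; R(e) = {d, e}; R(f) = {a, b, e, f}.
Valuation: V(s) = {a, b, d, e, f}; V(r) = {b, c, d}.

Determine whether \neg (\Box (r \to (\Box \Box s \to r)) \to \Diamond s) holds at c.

No

At c: \Box (r \to (\Box \Box s \to r)) \to \Diamond s is true, so \neg (\Box (r \to (\Box \Box s \to r)) \to \Diamond s) is false.
  At c: \Box (r \to (\Box \Box s \to r)) is true, \Diamond s is true, so \Box (r \to (\Box \Box s \to r)) \to \Diamond s is true.
    At c: \Box (r \to (\Box \Box s \to r)) requires r \to (\Box \Box s \to r) at every successor {b, c, d}.
      At b: r \to (\Box \Box s \to r) is true.
      At c: r \to (\Box \Box s \to r) is true.
      At d: r \to (\Box \Box s \to r) is true.
    So \Box (r \to (\Box \Box s \to r)) is true at c.
    At c: \Diamond s requires s at some successor in {b, c, d}.
      s holds at b, so \Diamond s is true at c.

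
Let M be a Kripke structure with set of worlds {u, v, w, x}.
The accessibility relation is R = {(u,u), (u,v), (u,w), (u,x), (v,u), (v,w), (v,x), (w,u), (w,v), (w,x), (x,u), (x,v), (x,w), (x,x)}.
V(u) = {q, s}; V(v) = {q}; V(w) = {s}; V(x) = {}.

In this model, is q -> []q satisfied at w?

Yes

At w: q is false, []q is false, so q -> []q is true.
  At w: []q requires q at every successor {u, v, x}.
    q fails at x, so []q is false at w.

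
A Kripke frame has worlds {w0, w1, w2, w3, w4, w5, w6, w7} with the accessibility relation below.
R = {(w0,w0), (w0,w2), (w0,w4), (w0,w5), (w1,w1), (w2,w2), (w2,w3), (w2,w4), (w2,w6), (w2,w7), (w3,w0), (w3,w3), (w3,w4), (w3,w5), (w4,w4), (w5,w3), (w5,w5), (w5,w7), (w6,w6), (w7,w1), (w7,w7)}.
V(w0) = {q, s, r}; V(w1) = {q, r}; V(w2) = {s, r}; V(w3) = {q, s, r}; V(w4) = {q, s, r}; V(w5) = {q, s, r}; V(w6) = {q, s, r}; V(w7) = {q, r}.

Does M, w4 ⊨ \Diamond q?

Yes

Recall that \Diamond ψ holds at a world iff ψ holds at some accessible world.
At w4: \Diamond q requires q at some successor in {w4}.
  q holds at w4, so \Diamond q is true at w4.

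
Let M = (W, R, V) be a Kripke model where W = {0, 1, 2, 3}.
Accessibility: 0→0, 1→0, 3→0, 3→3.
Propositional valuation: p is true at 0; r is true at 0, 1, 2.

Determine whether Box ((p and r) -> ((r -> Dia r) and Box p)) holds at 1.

Recall that Box ψ holds at a world iff ψ holds at every accessible world, and Dia ψ holds iff ψ holds at some accessible world.
At 1: Box ((p and r) -> ((r -> Dia r) and Box p)) requires (p and r) -> ((r -> Dia r) and Box p) at every successor {0}.
    At 0: p and r is true, (r -> Dia r) and Box p is true, so (p and r) -> ((r -> Dia r) and Box p) is true.
      At 0: r -> Dia r is true, Box p is true, so (r -> Dia r) and Box p is true.
So Box ((p and r) -> ((r -> Dia r) and Box p)) is true at 1.

Yes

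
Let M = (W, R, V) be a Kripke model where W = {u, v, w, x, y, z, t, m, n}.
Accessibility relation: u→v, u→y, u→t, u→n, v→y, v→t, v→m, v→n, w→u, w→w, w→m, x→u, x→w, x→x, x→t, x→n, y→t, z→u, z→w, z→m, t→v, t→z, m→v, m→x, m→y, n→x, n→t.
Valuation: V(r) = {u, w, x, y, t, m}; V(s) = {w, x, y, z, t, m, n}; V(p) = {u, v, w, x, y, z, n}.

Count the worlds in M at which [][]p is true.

1

Let φ = [][]p. Evaluate φ at each world:
  u (successors {v, y, t, n}): φ is false.
  v (successors {y, t, m, n}): φ is false.
  w (successors {u, w, m}): φ is false.
  x (successors {u, w, x, t, n}): φ is false.
  y (successors {t}): φ is true.
  z (successors {u, w, m}): φ is false.
  t (successors {v, z}): φ is false.
  m (successors {v, x, y}): φ is false.
  n (successors {x, t}): φ is false.
For instance, at t:
  At t: [][]p requires []p at every successor {v, z}.
    []p fails at v, so [][]p is false at t.
      At v: []p requires p at every successor {y, t, m, n}.
        p fails at t, so []p is false at v.
Satisfying worlds: {y}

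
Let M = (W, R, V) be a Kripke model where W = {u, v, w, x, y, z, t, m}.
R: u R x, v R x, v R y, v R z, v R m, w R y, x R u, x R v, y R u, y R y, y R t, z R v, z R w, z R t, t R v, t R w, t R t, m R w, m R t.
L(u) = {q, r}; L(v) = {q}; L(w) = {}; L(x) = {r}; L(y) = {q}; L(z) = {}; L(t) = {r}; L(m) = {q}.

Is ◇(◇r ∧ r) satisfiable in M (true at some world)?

Let φ = ◇(◇r ∧ r). Evaluate φ at each world:
  u (successors {x}): φ is true.
  v (successors {x, y, z, m}): φ is true.
  w (successors {y}): φ is false.
  x (successors {u, v}): φ is true.
  y (successors {u, y, t}): φ is true.
  z (successors {v, w, t}): φ is true.
  t (successors {v, w, t}): φ is true.
  m (successors {w, t}): φ is true.
Detail at u (witness):
  At u: ◇(◇r ∧ r) requires ◇r ∧ r at some successor in {x}.
    ◇r ∧ r holds at x, so ◇(◇r ∧ r) is true at u.
      At x: ◇r is true, r is true, so ◇r ∧ r is true.

Yes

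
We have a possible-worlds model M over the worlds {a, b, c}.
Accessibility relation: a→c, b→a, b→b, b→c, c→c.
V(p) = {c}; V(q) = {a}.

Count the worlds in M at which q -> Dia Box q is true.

Let φ = q -> Dia Box q. Evaluate φ at each world:
  a (successors {c}): φ is false.
  b (successors {a, b, c}): φ is true.
  c (successors {c}): φ is true.
For instance, at a:
  At a: q is true, Dia Box q is false, so q -> Dia Box q is false.
    At a: Dia Box q requires Box q at some successor in {c}.
      At c: Box q is false.
    So Dia Box q is false at a.
Satisfying worlds: {b, c}

2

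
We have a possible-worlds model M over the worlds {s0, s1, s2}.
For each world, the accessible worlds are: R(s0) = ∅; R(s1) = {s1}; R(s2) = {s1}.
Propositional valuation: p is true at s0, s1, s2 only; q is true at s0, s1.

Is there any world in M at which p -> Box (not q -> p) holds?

Let φ = p -> Box (not q -> p). Evaluate φ at each world:
  s0 (successors ∅): φ is true.
  s1 (successors {s1}): φ is true.
  s2 (successors {s1}): φ is true.
Detail at s0 (witness):
  At s0: p is true, Box (not q -> p) is true, so p -> Box (not q -> p) is true.
    At s0: no accessible worlds, so Box (not q -> p) holds vacuously.

Yes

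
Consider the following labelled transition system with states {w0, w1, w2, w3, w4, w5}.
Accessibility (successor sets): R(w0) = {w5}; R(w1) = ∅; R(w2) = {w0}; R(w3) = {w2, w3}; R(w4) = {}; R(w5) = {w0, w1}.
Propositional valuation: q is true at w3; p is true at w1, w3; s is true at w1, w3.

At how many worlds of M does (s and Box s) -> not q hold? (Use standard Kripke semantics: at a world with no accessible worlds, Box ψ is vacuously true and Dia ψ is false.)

Let φ = (s and Box s) -> not q. Evaluate φ at each world:
  w0 (successors {w5}): φ is true.
  w1 (successors ∅): φ is true.
  w2 (successors {w0}): φ is true.
  w3 (successors {w2, w3}): φ is true.
  w4 (successors ∅): φ is true.
  w5 (successors {w0, w1}): φ is true.
For instance, at w5:
  At w5: s and Box s is false, not q is true, so (s and Box s) -> not q is true.
    At w5: s is false, Box s is false, so s and Box s is false.
      At w5: Box s requires s at every successor {w0, w1}.
        s fails at w0, so Box s is false at w5.
Satisfying worlds: {w0, w1, w2, w3, w4, w5}

6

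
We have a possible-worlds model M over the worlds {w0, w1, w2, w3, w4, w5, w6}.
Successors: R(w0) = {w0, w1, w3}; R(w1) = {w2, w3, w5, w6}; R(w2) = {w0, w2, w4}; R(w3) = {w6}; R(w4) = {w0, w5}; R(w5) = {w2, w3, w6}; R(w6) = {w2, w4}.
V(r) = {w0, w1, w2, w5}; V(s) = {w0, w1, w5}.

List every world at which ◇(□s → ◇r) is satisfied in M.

Let φ = ◇(□s → ◇r). Evaluate φ at each world:
  w0 (successors {w0, w1, w3}): φ is true.
  w1 (successors {w2, w3, w5, w6}): φ is true.
  w2 (successors {w0, w2, w4}): φ is true.
  w3 (successors {w6}): φ is true.
  w4 (successors {w0, w5}): φ is true.
  w5 (successors {w2, w3, w6}): φ is true.
  w6 (successors {w2, w4}): φ is true.
For instance, at w5:
  At w5: ◇(□s → ◇r) requires □s → ◇r at some successor in {w2, w3, w6}.
    □s → ◇r holds at w2, so ◇(□s → ◇r) is true at w5.
      At w2: □s is false, ◇r is true, so □s → ◇r is true.
Satisfying worlds: {w0, w1, w2, w3, w4, w5, w6}

w0, w1, w2, w3, w4, w5, w6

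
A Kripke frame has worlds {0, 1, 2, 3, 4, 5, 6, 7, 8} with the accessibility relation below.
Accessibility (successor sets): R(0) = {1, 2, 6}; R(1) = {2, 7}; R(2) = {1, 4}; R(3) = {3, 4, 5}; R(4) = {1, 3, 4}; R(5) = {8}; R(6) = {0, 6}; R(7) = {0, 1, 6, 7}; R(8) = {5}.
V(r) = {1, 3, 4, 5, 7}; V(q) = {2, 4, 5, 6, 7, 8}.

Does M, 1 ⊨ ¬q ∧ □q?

Yes

Recall that □ψ holds at a world iff ψ holds at every accessible world, and ◇ψ holds iff ψ holds at some accessible world.
At 1: ¬q is true, □q is true, so ¬q ∧ □q is true.
  At 1: □q requires q at every successor {2, 7}.
    At 2: q is true.
    At 7: q is true.
  So □q is true at 1.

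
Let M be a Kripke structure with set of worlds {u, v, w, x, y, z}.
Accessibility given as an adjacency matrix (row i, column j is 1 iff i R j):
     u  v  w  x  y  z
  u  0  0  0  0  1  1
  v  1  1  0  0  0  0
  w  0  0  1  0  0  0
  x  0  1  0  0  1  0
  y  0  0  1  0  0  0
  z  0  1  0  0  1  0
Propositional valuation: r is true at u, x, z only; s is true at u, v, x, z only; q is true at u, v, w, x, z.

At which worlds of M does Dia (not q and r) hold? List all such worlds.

none

Let φ = Dia (not q and r). Evaluate φ at each world:
  u (successors {y, z}): φ is false.
  v (successors {u, v}): φ is false.
  w (successors {w}): φ is false.
  x (successors {v, y}): φ is false.
  y (successors {w}): φ is false.
  z (successors {v, y}): φ is false.
For instance, at z:
  At z: Dia (not q and r) requires not q and r at some successor in {v, y}.
    At v: not q and r is false.
    At y: not q and r is false.
  So Dia (not q and r) is false at z.
Satisfying worlds: none.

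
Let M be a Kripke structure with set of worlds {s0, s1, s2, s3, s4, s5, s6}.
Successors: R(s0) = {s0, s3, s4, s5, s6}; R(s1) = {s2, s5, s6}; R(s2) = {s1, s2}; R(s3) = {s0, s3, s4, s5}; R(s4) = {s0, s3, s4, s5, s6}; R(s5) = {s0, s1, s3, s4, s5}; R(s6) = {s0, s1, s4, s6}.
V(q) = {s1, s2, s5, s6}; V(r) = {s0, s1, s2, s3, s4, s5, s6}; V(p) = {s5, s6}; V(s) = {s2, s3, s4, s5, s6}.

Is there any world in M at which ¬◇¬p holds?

Let φ = ¬◇¬p. Evaluate φ at each world:
  s0 (successors {s0, s3, s4, s5, s6}): φ is false.
  s1 (successors {s2, s5, s6}): φ is false.
  s2 (successors {s1, s2}): φ is false.
  s3 (successors {s0, s3, s4, s5}): φ is false.
  s4 (successors {s0, s3, s4, s5, s6}): φ is false.
  s5 (successors {s0, s1, s3, s4, s5}): φ is false.
  s6 (successors {s0, s1, s4, s6}): φ is false.
For instance, at s5:
  At s5: ◇¬p is true, so ¬◇¬p is false.
    At s5: ◇¬p requires ¬p at some successor in {s0, s1, s3, s4, s5}.
      ¬p holds at s0, so ◇¬p is true at s5.

No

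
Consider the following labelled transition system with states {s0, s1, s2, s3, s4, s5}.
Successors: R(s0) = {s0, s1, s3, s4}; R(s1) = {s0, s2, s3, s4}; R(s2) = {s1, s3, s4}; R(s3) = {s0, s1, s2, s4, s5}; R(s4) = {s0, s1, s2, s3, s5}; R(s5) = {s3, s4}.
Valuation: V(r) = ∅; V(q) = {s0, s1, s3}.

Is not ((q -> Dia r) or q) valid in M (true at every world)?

No

Let φ = not ((q -> Dia r) or q). Evaluate φ at each world:
  s0 (successors {s0, s1, s3, s4}): φ is false.
  s1 (successors {s0, s2, s3, s4}): φ is false.
  s2 (successors {s1, s3, s4}): φ is false.
  s3 (successors {s0, s1, s2, s4, s5}): φ is false.
  s4 (successors {s0, s1, s2, s3, s5}): φ is false.
  s5 (successors {s3, s4}): φ is false.
Detail at s0 (counterexample):
  At s0: (q -> Dia r) or q is true, so not ((q -> Dia r) or q) is false.
    At s0: q -> Dia r is false, q is true, so (q -> Dia r) or q is true.
      At s0: q is true, Dia r is false, so q -> Dia r is false.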